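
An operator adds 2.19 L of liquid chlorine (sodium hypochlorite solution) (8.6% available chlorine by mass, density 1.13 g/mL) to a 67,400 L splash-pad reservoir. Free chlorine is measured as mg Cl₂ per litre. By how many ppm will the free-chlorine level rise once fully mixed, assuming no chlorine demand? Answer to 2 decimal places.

3.16 ppm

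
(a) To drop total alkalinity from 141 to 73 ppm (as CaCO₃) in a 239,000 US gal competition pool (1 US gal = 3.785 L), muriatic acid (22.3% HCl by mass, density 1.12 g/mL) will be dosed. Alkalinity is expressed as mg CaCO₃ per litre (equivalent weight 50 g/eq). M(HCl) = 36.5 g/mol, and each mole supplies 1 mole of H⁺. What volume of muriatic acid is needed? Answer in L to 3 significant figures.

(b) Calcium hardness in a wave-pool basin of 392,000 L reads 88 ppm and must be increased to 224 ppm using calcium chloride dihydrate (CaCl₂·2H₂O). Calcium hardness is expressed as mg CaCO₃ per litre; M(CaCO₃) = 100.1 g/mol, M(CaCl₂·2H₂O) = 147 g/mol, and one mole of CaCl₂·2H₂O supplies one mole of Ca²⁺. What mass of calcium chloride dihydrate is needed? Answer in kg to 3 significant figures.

(a) Volume: 239,000 US gal × 3.785 L/gal = 904,615 L.
(a) Alkalinity to neutralize: (141 − 73) = 68 mg/L as CaCO₃ × 904,615 L = 61,510 g as CaCO₃.
(a) Equivalents of H⁺ required: 61,510 ÷ 50 g/eq = 1230 eq = 1230 mol HCl.
(a) Mass of HCl: 1230 × 36.5 = 44,910 g.
(a) Mass of 22.3% solution: 44,910 / 0.223 = 201,400 g.
(a) Volume: 201,400 g ÷ 1.12 g/mL = 179,800 mL.

(b) Hardness to add: (224 − 88) = 136 mg/L as CaCO₃ × 392,000 L = 53,310 g as CaCO₃.
(b) Moles of Ca²⁺ (1 mol Ca²⁺ ≡ 1 mol CaCO₃): 53,310 / 100.1 g/mol = 532.6 mol.
(b) Mass of CaCl₂·2H₂O: 532.6 × 147 = 78,290 g.

(a) 180 L; (b) 78.3 kg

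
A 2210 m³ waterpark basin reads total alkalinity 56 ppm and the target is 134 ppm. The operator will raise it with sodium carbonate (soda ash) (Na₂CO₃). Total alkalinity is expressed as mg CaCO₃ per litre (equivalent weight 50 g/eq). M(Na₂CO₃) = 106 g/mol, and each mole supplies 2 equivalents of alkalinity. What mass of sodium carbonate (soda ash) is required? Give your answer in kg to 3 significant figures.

Volume: 2210 m³ = 2,210,000 L.
Alkalinity to add: (134 − 56) = 78 mg/L as CaCO₃ × 2,210,000 L = 172,400 g as CaCO₃.
Equivalents: 172,400 g ÷ 50 g/eq = 3448 eq.
Each mole of Na₂CO₃ supplies 2 eq, so 3448 / 2 = 1724 mol.
Mass: 1724 mol × 106 g/mol = 182,700 g.

183 kg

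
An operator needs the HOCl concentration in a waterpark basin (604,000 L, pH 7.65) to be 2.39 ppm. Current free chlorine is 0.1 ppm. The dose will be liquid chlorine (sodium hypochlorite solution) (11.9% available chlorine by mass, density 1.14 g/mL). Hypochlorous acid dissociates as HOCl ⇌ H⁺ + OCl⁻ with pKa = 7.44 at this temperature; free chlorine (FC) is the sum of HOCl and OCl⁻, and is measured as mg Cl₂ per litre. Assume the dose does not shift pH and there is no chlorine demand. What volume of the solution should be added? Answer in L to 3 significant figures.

27.5 L

[OCl⁻]/[HOCl] = 10^(pH − pKa) = 10^(7.65 − 7.44) = 1.622; fraction as HOCl = 1/(1 + 1.622) = 0.3814.
Free chlorine required for 2.39 ppm HOCl: 2.39 / 0.3814 = 6.266 ppm.
FC to add: 6.266 − 0.1 = 6.166 mg/L as Cl₂.
Cl₂ equivalent: 6.166 mg/L × 604,000 L = 3724 g.
Product at 11.9% available Cl: 3724 / 0.119 = 31,300 g.
Volume: 31,300 g ÷ 1.14 g/mL = 27,450 mL.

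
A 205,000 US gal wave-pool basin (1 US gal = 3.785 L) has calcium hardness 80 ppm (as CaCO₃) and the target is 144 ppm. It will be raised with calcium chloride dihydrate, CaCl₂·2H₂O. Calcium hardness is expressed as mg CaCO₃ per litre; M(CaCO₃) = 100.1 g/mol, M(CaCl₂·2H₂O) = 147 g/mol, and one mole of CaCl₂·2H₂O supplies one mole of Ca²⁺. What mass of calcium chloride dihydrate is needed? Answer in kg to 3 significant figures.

Volume: 205,000 US gal × 3.785 L/gal = 775,925 L.
Hardness to add: (144 − 80) = 64 mg/L as CaCO₃ × 775,925 L = 49,660 g as CaCO₃.
Moles of Ca²⁺ (1 mol Ca²⁺ ≡ 1 mol CaCO₃): 49,660 / 100.1 g/mol = 496.1 mol.
Mass of CaCl₂·2H₂O: 496.1 × 147 = 72,930 g.

72.9 kg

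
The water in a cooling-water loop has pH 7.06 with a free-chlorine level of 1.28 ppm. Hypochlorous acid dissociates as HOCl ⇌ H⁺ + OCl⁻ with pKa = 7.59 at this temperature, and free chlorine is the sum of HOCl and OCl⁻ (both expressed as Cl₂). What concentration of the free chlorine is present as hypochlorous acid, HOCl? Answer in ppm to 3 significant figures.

[OCl⁻]/[HOCl] = 10^(pH − pKa) = 10^(7.06 − 7.59) = 10^-0.53 = 0.2951.
Fraction as HOCl = 1 / (1 + 0.2951) = 0.7721.
HOCl = 0.7721 × 1.28 ppm = 0.9883 ppm.

0.988 ppm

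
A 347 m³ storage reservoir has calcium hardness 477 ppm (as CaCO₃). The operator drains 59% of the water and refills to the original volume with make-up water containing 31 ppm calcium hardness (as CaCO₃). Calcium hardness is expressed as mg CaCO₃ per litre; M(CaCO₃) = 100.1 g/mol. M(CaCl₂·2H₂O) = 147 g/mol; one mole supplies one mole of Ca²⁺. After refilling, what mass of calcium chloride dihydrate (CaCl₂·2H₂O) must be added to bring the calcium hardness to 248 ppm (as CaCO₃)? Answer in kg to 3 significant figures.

17.4 kg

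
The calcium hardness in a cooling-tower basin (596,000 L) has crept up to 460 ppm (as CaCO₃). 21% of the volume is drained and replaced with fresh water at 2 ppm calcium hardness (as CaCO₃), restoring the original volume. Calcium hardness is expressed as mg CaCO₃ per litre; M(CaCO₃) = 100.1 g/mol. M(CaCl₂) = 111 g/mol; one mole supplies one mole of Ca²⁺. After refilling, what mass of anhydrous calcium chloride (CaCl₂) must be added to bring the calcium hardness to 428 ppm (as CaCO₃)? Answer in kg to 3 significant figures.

42.4 kg

After draining 21% and refilling: 460 × 0.79 + 2 × 0.21 = 363.82 ppm.
Deficit to target: 428 − 363.82 = 64.18 mg/L.
As CaCO₃: 64.18 mg/L × 596,000 L = 38,250 g; ÷ 100.1 = 382.1 mol Ca²⁺.
Mass: 382.1 × 111 = 42,420 g.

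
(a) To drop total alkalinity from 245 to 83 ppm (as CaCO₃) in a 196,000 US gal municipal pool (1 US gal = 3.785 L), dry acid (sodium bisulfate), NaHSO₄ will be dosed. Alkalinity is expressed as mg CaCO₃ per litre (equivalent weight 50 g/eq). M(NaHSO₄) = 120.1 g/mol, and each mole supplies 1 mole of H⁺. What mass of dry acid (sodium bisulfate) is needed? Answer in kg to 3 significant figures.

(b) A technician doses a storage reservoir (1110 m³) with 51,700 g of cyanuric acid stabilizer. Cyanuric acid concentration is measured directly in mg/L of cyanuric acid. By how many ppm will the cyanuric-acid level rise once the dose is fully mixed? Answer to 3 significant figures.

(a) 289 kg; (b) 46.6 ppm

(a) Volume: 196,000 US gal × 3.785 L/gal = 741,860 L.
(a) Alkalinity to neutralize: (245 − 83) = 162 mg/L as CaCO₃ × 741,860 L = 120,200 g as CaCO₃.
(a) Equivalents of H⁺ required: 120,200 ÷ 50 g/eq = 2404 eq = 2404 mol NaHSO₄.
(a) Mass of NaHSO₄: 2404 × 120.1 = 288,700 g.

(b) Volume: 1110 m³ = 1,110,000 L.
(b) Rise: 51,700 g / 1,110,000 L × 1000 = 46.58 mg/L.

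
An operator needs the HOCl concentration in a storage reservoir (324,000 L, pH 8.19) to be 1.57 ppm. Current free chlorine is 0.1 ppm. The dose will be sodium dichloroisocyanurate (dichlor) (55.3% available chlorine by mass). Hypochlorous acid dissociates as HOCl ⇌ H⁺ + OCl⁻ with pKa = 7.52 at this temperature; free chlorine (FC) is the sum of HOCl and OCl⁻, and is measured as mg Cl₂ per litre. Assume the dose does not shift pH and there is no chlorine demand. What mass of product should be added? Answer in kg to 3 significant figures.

5.16 kg

[OCl⁻]/[HOCl] = 10^(pH − pKa) = 10^(8.19 − 7.52) = 4.677; fraction as HOCl = 1/(1 + 4.677) = 0.1761.
Free chlorine required for 1.57 ppm HOCl: 1.57 / 0.1761 = 8.913 ppm.
FC to add: 8.913 − 0.1 = 8.813 mg/L as Cl₂.
Cl₂ equivalent: 8.813 mg/L × 324,000 L = 2856 g.
Product at 55.3% available Cl: 2856 / 0.553 = 5164 g.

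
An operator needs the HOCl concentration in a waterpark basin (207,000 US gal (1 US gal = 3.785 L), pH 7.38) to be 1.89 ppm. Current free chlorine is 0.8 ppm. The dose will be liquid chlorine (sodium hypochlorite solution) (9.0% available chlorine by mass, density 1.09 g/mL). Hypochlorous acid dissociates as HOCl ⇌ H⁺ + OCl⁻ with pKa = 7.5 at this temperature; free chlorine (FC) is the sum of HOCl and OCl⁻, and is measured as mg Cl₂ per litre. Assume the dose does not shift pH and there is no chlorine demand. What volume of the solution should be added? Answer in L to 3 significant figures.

20.2 L

Volume: 207,000 US gal × 3.785 L/gal = 783,495 L.
[OCl⁻]/[HOCl] = 10^(pH − pKa) = 10^(7.38 − 7.5) = 0.7586; fraction as HOCl = 1/(1 + 0.7586) = 0.5686.
Free chlorine required for 1.89 ppm HOCl: 1.89 / 0.5686 = 3.324 ppm.
FC to add: 3.324 − 0.8 = 2.524 mg/L as Cl₂.
Cl₂ equivalent: 2.524 mg/L × 783,495 L = 1977 g.
Product at 9.0% available Cl: 1977 / 0.09 = 21,970 g.
Volume: 21,970 g ÷ 1.09 g/mL = 20,160 mL.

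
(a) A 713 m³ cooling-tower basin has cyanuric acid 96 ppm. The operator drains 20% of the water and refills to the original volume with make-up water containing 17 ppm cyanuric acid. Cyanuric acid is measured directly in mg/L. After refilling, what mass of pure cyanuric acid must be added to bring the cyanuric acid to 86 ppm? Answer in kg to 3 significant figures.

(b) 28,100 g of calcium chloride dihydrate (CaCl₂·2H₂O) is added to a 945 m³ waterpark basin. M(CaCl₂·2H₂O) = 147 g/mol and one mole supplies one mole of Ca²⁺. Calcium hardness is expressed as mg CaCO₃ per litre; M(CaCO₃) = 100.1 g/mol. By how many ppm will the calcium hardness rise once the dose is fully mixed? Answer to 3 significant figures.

(a) Volume: 713 m³ = 713,000 L.
(a) After draining 20% and refilling: 96 × 0.80 + 17 × 0.20 = 80.2 ppm.
(a) Deficit to target: 86 − 80.2 = 5.8 mg/L.
(a) Mass: 5.8 mg/L × 713,000 L = 4135 g cyanuric acid.

(b) Volume: 945 m³ = 945,000 L.
(b) Moles of Ca²⁺: 28,100 g ÷ 147 g/mol = 191.2 mol.
(b) As CaCO₃: 191.2 mol × 100.1 g/mol = 19,130 g.
(b) Rise: 19,130 g / 945,000 L × 1000 = 20.25 mg/L.

(a) 4.14 kg; (b) 20.2 ppm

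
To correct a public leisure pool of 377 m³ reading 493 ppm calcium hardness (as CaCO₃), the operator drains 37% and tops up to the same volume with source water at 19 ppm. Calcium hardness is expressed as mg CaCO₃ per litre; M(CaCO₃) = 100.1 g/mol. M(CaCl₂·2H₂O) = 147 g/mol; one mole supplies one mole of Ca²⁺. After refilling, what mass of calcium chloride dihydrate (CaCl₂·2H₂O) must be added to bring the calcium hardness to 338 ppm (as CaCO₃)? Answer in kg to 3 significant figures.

11.3 kg

Volume: 377 m³ = 377,000 L.
After draining 37% and refilling: 493 × 0.63 + 19 × 0.37 = 317.62 ppm.
Deficit to target: 338 − 317.62 = 20.38 mg/L.
As CaCO₃: 20.38 mg/L × 377,000 L = 7683 g; ÷ 100.1 = 76.76 mol Ca²⁺.
Mass: 76.76 × 147 = 11,280 g.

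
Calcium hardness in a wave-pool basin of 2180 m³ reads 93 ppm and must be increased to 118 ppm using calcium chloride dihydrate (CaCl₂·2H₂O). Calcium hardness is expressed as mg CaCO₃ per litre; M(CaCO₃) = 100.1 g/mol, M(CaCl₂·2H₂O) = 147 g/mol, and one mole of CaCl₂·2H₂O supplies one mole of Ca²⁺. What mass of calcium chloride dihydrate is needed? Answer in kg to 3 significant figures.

Volume: 2180 m³ = 2,180,000 L.
Hardness to add: (118 − 93) = 25 mg/L as CaCO₃ × 2,180,000 L = 54,500 g as CaCO₃.
Moles of Ca²⁺ (1 mol Ca²⁺ ≡ 1 mol CaCO₃): 54,500 / 100.1 g/mol = 544.5 mol.
Mass of CaCl₂·2H₂O: 544.5 × 147 = 80,030 g.

80.0 kg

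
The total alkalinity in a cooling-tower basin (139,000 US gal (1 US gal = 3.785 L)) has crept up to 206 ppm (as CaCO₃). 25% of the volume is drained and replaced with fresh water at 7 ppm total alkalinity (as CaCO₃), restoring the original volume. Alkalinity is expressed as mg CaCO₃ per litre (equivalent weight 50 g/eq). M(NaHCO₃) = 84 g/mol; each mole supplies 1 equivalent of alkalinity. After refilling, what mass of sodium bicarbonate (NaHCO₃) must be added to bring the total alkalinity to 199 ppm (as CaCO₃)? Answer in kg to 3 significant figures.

Volume: 139,000 US gal × 3.785 L/gal = 526,115 L.
After draining 25% and refilling: 206 × 0.75 + 7 × 0.25 = 156.25 ppm.
Deficit to target: 199 − 156.25 = 42.75 mg/L.
As CaCO₃: 42.75 mg/L × 526,115 L = 22,490 g; ÷ 50 g/eq ÷ 1 = 449.8 mol NaHCO₃.
Mass: 449.8 × 84 = 37,790 g.

37.8 kg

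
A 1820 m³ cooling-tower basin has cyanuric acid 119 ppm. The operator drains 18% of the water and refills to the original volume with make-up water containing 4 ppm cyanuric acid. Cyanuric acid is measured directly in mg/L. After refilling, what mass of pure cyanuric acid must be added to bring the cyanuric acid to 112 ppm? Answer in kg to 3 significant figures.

24.9 kg

Volume: 1820 m³ = 1,820,000 L.
After draining 18% and refilling: 119 × 0.82 + 4 × 0.18 = 98.3 ppm.
Deficit to target: 112 − 98.3 = 13.7 mg/L.
Mass: 13.7 mg/L × 1,820,000 L = 24,930 g cyanuric acid.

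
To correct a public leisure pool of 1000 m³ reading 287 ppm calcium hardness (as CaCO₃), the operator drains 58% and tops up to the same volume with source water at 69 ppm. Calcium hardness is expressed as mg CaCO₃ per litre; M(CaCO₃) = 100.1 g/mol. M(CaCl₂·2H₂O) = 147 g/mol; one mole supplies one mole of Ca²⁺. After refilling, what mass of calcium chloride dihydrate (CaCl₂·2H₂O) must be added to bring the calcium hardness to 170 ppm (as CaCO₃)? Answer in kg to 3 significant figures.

Volume: 1000 m³ = 1,000,000 L.
After draining 58% and refilling: 287 × 0.42 + 69 × 0.58 = 160.56 ppm.
Deficit to target: 170 − 160.56 = 9.44 mg/L.
As CaCO₃: 9.44 mg/L × 1,000,000 L = 9440 g; ÷ 100.1 = 94.31 mol Ca²⁺.
Mass: 94.31 × 147 = 13,860 g.

13.9 kg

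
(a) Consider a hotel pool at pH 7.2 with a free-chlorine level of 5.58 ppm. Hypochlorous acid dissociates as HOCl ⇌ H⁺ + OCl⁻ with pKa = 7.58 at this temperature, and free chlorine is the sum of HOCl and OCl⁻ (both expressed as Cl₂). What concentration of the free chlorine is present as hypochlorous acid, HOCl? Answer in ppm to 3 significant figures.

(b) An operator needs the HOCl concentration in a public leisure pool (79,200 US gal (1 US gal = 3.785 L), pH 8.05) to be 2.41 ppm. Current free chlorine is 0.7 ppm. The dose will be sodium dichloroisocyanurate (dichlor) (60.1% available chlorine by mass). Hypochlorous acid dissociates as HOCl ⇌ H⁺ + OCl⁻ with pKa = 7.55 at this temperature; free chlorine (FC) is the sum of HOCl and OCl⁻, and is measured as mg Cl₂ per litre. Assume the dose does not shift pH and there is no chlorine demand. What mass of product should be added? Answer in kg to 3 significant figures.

(a) 3.94 ppm; (b) 4.65 kg

(a) [OCl⁻]/[HOCl] = 10^(pH − pKa) = 10^(7.2 − 7.58) = 10^-0.38 = 0.4169.
(a) Fraction as HOCl = 1 / (1 + 0.4169) = 0.7058.
(a) HOCl = 0.7058 × 5.58 ppm = 3.938 ppm.

(b) Volume: 79,200 US gal × 3.785 L/gal = 299,772 L.
(b) [OCl⁻]/[HOCl] = 10^(pH − pKa) = 10^(8.05 − 7.55) = 3.162; fraction as HOCl = 1/(1 + 3.162) = 0.2403.
(b) Free chlorine required for 2.41 ppm HOCl: 2.41 / 0.2403 = 10.03 ppm.
(b) FC to add: 10.03 − 0.7 = 9.331 mg/L as Cl₂.
(b) Cl₂ equivalent: 9.331 mg/L × 299,772 L = 2797 g.
(b) Product at 60.1% available Cl: 2797 / 0.601 = 4654 g.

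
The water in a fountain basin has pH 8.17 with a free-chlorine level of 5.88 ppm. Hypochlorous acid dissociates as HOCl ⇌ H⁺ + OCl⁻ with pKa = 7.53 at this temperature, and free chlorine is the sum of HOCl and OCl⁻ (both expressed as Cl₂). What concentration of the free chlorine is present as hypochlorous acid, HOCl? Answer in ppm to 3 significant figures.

[OCl⁻]/[HOCl] = 10^(pH − pKa) = 10^(8.17 − 7.53) = 10^0.64 = 4.365.
Fraction as HOCl = 1 / (1 + 4.365) = 0.1864.
HOCl = 0.1864 × 5.88 ppm = 1.096 ppm.

1.10 ppm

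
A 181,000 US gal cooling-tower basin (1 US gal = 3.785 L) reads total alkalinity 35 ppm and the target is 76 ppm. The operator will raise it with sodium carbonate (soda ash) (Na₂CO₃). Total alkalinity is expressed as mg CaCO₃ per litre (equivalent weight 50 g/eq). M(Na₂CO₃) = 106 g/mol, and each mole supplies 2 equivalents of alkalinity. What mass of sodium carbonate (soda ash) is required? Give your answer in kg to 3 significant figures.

Volume: 181,000 US gal × 3.785 L/gal = 685,085 L.
Alkalinity to add: (76 − 35) = 41 mg/L as CaCO₃ × 685,085 L = 28,090 g as CaCO₃.
Equivalents: 28,090 g ÷ 50 g/eq = 561.8 eq.
Each mole of Na₂CO₃ supplies 2 eq, so 561.8 / 2 = 280.9 mol.
Mass: 280.9 mol × 106 g/mol = 29,770 g.

29.8 kg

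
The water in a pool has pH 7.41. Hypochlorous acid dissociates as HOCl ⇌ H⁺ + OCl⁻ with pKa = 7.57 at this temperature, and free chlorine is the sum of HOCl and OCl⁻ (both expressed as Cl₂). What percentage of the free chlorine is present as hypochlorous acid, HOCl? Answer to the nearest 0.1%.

59.1%

[OCl⁻]/[HOCl] = 10^(pH − pKa) = 10^(7.41 − 7.57) = 10^-0.16 = 0.6918.
Fraction as HOCl = 1 / (1 + 0.6918) = 0.5911.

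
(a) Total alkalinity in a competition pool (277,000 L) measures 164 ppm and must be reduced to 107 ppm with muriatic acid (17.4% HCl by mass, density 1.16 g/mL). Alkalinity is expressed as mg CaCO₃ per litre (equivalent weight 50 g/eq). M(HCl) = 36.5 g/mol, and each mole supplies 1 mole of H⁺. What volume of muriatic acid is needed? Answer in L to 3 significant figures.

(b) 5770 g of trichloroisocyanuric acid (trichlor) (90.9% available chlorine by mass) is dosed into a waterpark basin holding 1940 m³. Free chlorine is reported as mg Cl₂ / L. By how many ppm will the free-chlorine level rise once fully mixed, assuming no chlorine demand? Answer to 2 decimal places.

(a) Alkalinity to neutralize: (164 − 107) = 57 mg/L as CaCO₃ × 277,000 L = 15,790 g as CaCO₃.
(a) Equivalents of H⁺ required: 15,790 ÷ 50 g/eq = 315.8 eq = 315.8 mol HCl.
(a) Mass of HCl: 315.8 × 36.5 = 11,530 g.
(a) Mass of 17.4% solution: 11,530 / 0.174 = 66,240 g.
(a) Volume: 66,240 g ÷ 1.16 g/mL = 57,100 mL.

(b) Volume: 1940 m³ = 1,940,000 L.
(b) Available chlorine delivered: 5770 g × 0.909 = 5245 g as Cl₂.
(b) Concentration rise: 5245 g / 1,940,000 L = 2.704 mg/L = 2.70 ppm.

(a) 57.1 L; (b) 2.70 ppm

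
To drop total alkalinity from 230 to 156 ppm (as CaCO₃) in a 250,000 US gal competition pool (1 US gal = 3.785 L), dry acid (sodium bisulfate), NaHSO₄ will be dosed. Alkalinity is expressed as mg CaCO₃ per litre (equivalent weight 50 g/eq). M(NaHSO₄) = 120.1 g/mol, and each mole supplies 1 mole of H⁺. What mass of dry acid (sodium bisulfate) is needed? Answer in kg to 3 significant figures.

168 kg

Volume: 250,000 US gal × 3.785 L/gal = 946,250 L.
Alkalinity to neutralize: (230 − 156) = 74 mg/L as CaCO₃ × 946,250 L = 70,020 g as CaCO₃.
Equivalents of H⁺ required: 70,020 ÷ 50 g/eq = 1400 eq = 1400 mol NaHSO₄.
Mass of NaHSO₄: 1400 × 120.1 = 168,200 g.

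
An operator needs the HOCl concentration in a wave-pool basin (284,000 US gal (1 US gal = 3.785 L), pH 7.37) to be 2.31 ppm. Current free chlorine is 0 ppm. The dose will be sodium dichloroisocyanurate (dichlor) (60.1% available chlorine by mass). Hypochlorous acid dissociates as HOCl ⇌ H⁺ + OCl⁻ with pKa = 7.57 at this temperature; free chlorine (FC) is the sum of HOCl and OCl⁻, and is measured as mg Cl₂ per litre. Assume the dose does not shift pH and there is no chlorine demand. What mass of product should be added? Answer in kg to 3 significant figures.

6.74 kg

Volume: 284,000 US gal × 3.785 L/gal = 1,074,940 L.
[OCl⁻]/[HOCl] = 10^(pH − pKa) = 10^(7.37 − 7.57) = 0.631; fraction as HOCl = 1/(1 + 0.631) = 0.6131.
Free chlorine required for 2.31 ppm HOCl: 2.31 / 0.6131 = 3.768 ppm.
FC to add: 3.768 − 0 = 3.768 mg/L as Cl₂.
Cl₂ equivalent: 3.768 mg/L × 1,074,940 L = 4050 g.
Product at 60.1% available Cl: 4050 / 0.601 = 6739 g.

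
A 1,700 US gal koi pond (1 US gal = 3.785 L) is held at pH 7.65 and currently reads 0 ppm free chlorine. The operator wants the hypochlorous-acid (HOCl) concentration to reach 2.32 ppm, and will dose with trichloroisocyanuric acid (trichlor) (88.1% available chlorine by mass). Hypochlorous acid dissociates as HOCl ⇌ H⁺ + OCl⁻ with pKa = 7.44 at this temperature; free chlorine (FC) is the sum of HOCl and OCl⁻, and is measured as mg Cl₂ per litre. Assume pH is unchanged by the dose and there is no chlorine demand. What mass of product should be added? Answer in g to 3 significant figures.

44.4 g

Volume: 1,700 US gal × 3.785 L/gal = 6,434 L.
[OCl⁻]/[HOCl] = 10^(pH − pKa) = 10^(7.65 − 7.44) = 1.622; fraction as HOCl = 1/(1 + 1.622) = 0.3814.
Free chlorine required for 2.32 ppm HOCl: 2.32 / 0.3814 = 6.083 ppm.
FC to add: 6.083 − 0 = 6.083 mg/L as Cl₂.
Cl₂ equivalent: 6.083 mg/L × 6,434 L = 39.14 g.
Product at 88.1% available Cl: 39.14 / 0.881 = 44.43 g.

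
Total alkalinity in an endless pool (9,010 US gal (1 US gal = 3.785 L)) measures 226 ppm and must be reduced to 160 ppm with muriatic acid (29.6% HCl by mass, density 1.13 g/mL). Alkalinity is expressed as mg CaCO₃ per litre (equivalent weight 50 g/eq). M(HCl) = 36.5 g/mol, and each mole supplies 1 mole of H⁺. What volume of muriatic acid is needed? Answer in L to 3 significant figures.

4.91 L

Volume: 9,010 US gal × 3.785 L/gal = 34,103 L.
Alkalinity to neutralize: (226 − 160) = 66 mg/L as CaCO₃ × 34,103 L = 2251 g as CaCO₃.
Equivalents of H⁺ required: 2251 ÷ 50 g/eq = 45.02 eq = 45.02 mol HCl.
Mass of HCl: 45.02 × 36.5 = 1643 g.
Mass of 29.6% solution: 1643 / 0.296 = 5551 g.
Volume: 5551 g ÷ 1.13 g/mL = 4912 mL.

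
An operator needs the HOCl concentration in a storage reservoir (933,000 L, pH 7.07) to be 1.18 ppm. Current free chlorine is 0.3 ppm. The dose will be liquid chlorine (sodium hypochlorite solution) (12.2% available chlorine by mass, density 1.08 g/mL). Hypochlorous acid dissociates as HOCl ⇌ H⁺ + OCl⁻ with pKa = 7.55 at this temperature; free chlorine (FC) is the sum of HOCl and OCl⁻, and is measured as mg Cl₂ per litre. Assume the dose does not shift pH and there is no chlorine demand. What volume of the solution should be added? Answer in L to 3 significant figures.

[OCl⁻]/[HOCl] = 10^(pH − pKa) = 10^(7.07 − 7.55) = 0.3311; fraction as HOCl = 1/(1 + 0.3311) = 0.7512.
Free chlorine required for 1.18 ppm HOCl: 1.18 / 0.7512 = 1.571 ppm.
FC to add: 1.571 − 0.3 = 1.271 mg/L as Cl₂.
Cl₂ equivalent: 1.271 mg/L × 933,000 L = 1186 g.
Product at 12.2% available Cl: 1186 / 0.122 = 9718 g.
Volume: 9718 g ÷ 1.08 g/mL = 8998 mL.

9.00 L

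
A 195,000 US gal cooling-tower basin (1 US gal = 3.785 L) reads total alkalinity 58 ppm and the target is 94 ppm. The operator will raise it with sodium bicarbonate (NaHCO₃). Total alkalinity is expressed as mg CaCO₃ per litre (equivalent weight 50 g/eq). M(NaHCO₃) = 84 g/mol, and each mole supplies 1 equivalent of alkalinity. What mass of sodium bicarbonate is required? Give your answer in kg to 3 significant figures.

Volume: 195,000 US gal × 3.785 L/gal = 738,075 L.
Alkalinity to add: (94 − 58) = 36 mg/L as CaCO₃ × 738,075 L = 26,570 g as CaCO₃.
Equivalents: 26,570 g ÷ 50 g/eq = 531.4 eq.
NaHCO₃ supplies 1 eq per mole → 531.4 mol.
Mass: 531.4 mol × 84 g/mol = 44,640 g.

44.6 kg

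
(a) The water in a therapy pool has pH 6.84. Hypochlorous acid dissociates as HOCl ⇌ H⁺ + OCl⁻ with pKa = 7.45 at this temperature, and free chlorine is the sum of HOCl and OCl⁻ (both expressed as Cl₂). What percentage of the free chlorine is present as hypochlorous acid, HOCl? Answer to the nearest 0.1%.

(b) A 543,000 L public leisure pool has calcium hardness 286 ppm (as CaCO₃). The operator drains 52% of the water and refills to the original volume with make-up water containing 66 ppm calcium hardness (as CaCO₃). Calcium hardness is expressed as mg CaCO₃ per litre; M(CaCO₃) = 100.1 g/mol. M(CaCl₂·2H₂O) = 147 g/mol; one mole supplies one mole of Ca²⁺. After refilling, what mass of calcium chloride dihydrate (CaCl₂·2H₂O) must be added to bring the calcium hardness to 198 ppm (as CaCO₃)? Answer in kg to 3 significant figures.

(a) 80.3%; (b) 21.1 kg

(a) [OCl⁻]/[HOCl] = 10^(pH − pKa) = 10^(6.84 − 7.45) = 10^-0.61 = 0.2455.
(a) Fraction as HOCl = 1 / (1 + 0.2455) = 0.8029.

(b) After draining 52% and refilling: 286 × 0.48 + 66 × 0.52 = 171.6 ppm.
(b) Deficit to target: 198 − 171.6 = 26.4 mg/L.
(b) As CaCO₃: 26.4 mg/L × 543,000 L = 14,340 g; ÷ 100.1 = 143.2 mol Ca²⁺.
(b) Mass: 143.2 × 147 = 21,050 g.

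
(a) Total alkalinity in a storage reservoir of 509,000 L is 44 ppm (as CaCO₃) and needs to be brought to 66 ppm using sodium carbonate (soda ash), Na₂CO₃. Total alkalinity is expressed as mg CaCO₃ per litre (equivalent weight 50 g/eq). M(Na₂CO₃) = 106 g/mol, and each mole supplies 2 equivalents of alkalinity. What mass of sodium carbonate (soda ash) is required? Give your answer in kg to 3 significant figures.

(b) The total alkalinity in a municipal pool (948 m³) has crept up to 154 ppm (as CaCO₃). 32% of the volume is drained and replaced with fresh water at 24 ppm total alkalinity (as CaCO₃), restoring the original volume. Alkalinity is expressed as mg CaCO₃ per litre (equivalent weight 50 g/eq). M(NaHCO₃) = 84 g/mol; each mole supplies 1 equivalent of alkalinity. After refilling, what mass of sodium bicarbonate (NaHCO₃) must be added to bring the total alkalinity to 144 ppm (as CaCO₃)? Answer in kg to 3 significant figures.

(a) 11.9 kg; (b) 50.3 kg

(a) Alkalinity to add: (66 − 44) = 22 mg/L as CaCO₃ × 509,000 L = 11,200 g as CaCO₃.
(a) Equivalents: 11,200 g ÷ 50 g/eq = 224 eq.
(a) Each mole of Na₂CO₃ supplies 2 eq, so 224 / 2 = 112 mol.
(a) Mass: 112 mol × 106 g/mol = 11,870 g.

(b) Volume: 948 m³ = 948,000 L.
(b) After draining 32% and refilling: 154 × 0.68 + 24 × 0.32 = 112.4 ppm.
(b) Deficit to target: 144 − 112.4 = 31.6 mg/L.
(b) As CaCO₃: 31.6 mg/L × 948,000 L = 29,960 g; ÷ 50 g/eq ÷ 1 = 599.1 mol NaHCO₃.
(b) Mass: 599.1 × 84 = 50,330 g.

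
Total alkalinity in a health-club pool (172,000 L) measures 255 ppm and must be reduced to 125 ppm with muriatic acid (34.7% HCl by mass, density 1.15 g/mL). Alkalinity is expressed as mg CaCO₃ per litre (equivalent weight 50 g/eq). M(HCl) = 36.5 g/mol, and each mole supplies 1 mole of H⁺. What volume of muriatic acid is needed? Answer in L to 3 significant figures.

Alkalinity to neutralize: (255 − 125) = 130 mg/L as CaCO₃ × 172,000 L = 22,360 g as CaCO₃.
Equivalents of H⁺ required: 22,360 ÷ 50 g/eq = 447.2 eq = 447.2 mol HCl.
Mass of HCl: 447.2 × 36.5 = 16,320 g.
Mass of 34.7% solution: 16,320 / 0.347 = 47,040 g.
Volume: 47,040 g ÷ 1.15 g/mL = 40,900 mL.

40.9 L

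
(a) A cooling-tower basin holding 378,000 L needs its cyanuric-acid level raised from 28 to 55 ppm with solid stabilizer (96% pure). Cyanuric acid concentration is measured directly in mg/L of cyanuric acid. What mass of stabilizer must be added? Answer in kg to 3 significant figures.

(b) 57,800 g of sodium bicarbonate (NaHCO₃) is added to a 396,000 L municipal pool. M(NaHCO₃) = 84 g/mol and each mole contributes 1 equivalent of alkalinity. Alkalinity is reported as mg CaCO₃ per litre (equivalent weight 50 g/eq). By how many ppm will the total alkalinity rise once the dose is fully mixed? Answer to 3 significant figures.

(a) 10.6 kg; (b) 86.9 ppm

(a) CYA to add: (55 − 28) = 27 mg/L × 378,000 L = 10,210 g cyanuric acid.
(a) At 96% purity: 10,210 / 0.96 = 10,630 g product.

(b) Moles of NaHCO₃: 57,800 g ÷ 84 g/mol = 688.1 mol → 688.1 eq of alkalinity.
(b) As CaCO₃: 688.1 eq × 50 g/eq = 34,400 g.
(b) Rise: 34,400 g / 396,000 L × 1000 = 86.88 mg/L.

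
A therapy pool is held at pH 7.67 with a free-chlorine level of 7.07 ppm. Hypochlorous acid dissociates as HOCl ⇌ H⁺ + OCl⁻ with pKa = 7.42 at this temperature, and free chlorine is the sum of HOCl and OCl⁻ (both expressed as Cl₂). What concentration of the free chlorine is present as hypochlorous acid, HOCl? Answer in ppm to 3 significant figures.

2.54 ppm

[OCl⁻]/[HOCl] = 10^(pH − pKa) = 10^(7.67 − 7.42) = 10^0.25 = 1.778.
Fraction as HOCl = 1 / (1 + 1.778) = 0.3599.
HOCl = 0.3599 × 7.07 ppm = 2.545 ppm.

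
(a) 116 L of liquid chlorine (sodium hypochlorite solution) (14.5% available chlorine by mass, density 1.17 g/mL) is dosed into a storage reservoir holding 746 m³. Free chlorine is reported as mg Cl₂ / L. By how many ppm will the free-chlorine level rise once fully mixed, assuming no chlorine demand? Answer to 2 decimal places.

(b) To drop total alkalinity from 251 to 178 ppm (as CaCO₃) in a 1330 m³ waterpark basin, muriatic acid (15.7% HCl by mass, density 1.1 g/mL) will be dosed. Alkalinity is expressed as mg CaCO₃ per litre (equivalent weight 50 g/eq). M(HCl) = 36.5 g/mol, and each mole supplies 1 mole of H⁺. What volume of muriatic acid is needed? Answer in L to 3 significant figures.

(a) 26.38 ppm; (b) 410 L

(a) Volume: 746 m³ = 746,000 L.
(a) Mass of solution: 116 L × 1000 mL/L × 1.17 g/mL = 135,700 g.
(a) Available chlorine delivered: 135,700 g × 0.145 = 19,680 g as Cl₂.
(a) Concentration rise: 19,680 g / 746,000 L = 26.38 mg/L = 26.38 ppm.

(b) Volume: 1330 m³ = 1,330,000 L.
(b) Alkalinity to neutralize: (251 − 178) = 73 mg/L as CaCO₃ × 1,330,000 L = 97,090 g as CaCO₃.
(b) Equivalents of H⁺ required: 97,090 ÷ 50 g/eq = 1942 eq = 1942 mol HCl.
(b) Mass of HCl: 1942 × 36.5 = 70,880 g.
(b) Mass of 15.7% solution: 70,880 / 0.157 = 451,400 g.
(b) Volume: 451,400 g ÷ 1.1 g/mL = 410,400 mL.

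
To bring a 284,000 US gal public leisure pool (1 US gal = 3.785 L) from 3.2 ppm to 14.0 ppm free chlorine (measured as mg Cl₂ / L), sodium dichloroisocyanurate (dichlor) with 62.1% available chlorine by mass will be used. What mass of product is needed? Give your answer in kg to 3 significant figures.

18.7 kg

Volume: 284,000 US gal × 3.785 L/gal = 1,074,940 L.
Chlorine deficit: 14.0 − 3.2 = 10.8 ppm = 10.8 mg/L as Cl₂.
Cl₂ equivalent needed: 10.8 mg/L × 1,074,940 L = 11,610,000 mg = 11,610 g.
Product at 62.1% available chlorine: 11,610 / 0.621 = 18,690 g.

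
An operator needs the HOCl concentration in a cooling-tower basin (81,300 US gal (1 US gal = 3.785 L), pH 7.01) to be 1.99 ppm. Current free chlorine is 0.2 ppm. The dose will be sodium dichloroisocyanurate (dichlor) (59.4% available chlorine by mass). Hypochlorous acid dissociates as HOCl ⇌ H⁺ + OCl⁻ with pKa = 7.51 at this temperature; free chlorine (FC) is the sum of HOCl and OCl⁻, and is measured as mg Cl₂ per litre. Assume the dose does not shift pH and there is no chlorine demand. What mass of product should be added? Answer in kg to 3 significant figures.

1.25 kg

Volume: 81,300 US gal × 3.785 L/gal = 307,720 L.
[OCl⁻]/[HOCl] = 10^(pH − pKa) = 10^(7.01 − 7.51) = 0.3162; fraction as HOCl = 1/(1 + 0.3162) = 0.7597.
Free chlorine required for 1.99 ppm HOCl: 1.99 / 0.7597 = 2.619 ppm.
FC to add: 2.619 − 0.2 = 2.419 mg/L as Cl₂.
Cl₂ equivalent: 2.419 mg/L × 307,720 L = 744.5 g.
Product at 59.4% available Cl: 744.5 / 0.594 = 1253 g.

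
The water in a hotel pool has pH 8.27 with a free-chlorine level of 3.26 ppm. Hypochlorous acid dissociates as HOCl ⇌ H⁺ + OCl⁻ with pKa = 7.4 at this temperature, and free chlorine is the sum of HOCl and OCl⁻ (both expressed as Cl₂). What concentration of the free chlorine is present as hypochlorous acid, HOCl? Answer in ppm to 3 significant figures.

[OCl⁻]/[HOCl] = 10^(pH − pKa) = 10^(8.27 − 7.4) = 10^0.87 = 7.413.
Fraction as HOCl = 1 / (1 + 7.413) = 0.1189.
HOCl = 0.1189 × 3.26 ppm = 0.3875 ppm.

0.387 ppm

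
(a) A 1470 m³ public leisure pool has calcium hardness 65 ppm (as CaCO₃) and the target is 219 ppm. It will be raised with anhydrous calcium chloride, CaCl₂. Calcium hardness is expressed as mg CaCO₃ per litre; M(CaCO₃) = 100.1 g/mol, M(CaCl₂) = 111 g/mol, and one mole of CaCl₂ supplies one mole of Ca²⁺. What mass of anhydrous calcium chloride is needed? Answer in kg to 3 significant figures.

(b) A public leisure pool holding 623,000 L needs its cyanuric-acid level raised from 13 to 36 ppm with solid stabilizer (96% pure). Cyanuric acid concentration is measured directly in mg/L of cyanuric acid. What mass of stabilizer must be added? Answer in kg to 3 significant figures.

(a) Volume: 1470 m³ = 1,470,000 L.
(a) Hardness to add: (219 − 65) = 154 mg/L as CaCO₃ × 1,470,000 L = 226,400 g as CaCO₃.
(a) Moles of Ca²⁺ (1 mol Ca²⁺ ≡ 1 mol CaCO₃): 226,400 / 100.1 g/mol = 2262 mol.
(a) Mass of CaCl₂: 2262 × 111 = 251,000 g.

(b) CYA to add: (36 − 13) = 23 mg/L × 623,000 L = 14,330 g cyanuric acid.
(b) At 96% purity: 14,330 / 0.96 = 14,930 g product.

(a) 251 kg; (b) 14.9 kg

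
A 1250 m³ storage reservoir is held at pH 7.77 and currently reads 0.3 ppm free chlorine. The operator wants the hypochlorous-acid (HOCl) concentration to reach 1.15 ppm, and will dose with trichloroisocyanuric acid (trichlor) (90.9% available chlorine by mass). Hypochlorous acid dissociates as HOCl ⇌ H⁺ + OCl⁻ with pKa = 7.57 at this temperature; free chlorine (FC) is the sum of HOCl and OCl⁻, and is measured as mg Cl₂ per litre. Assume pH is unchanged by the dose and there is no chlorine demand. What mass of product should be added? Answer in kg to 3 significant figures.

Volume: 1250 m³ = 1,250,000 L.
[OCl⁻]/[HOCl] = 10^(pH − pKa) = 10^(7.77 − 7.57) = 1.585; fraction as HOCl = 1/(1 + 1.585) = 0.3869.
Free chlorine required for 1.15 ppm HOCl: 1.15 / 0.3869 = 2.973 ppm.
FC to add: 2.973 − 0.3 = 2.673 mg/L as Cl₂.
Cl₂ equivalent: 2.673 mg/L × 1,250,000 L = 3341 g.
Product at 90.9% available Cl: 3341 / 0.909 = 3675 g.

3.68 kg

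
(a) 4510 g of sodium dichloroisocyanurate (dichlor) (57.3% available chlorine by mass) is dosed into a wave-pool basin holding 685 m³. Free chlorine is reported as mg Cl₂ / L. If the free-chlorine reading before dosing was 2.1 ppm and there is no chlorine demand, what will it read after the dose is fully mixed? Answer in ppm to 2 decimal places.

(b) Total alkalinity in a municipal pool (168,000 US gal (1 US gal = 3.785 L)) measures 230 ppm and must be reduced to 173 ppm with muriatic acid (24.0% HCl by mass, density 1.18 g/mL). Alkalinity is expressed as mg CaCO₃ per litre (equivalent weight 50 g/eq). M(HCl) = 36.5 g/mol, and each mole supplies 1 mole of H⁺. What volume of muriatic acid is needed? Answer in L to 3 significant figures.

(a) Volume: 685 m³ = 685,000 L.
(a) Available chlorine delivered: 4510 g × 0.573 = 2584 g as Cl₂.
(a) Concentration rise: 2584 g / 685,000 L = 3.773 mg/L = 3.77 ppm.
(a) Final FC: 2.1 + 3.77 = 5.87 ppm.

(b) Volume: 168,000 US gal × 3.785 L/gal = 635,880 L.
(b) Alkalinity to neutralize: (230 − 173) = 57 mg/L as CaCO₃ × 635,880 L = 36,250 g as CaCO₃.
(b) Equivalents of H⁺ required: 36,250 ÷ 50 g/eq = 724.9 eq = 724.9 mol HCl.
(b) Mass of HCl: 724.9 × 36.5 = 26,460 g.
(b) Mass of 24.0% solution: 26,460 / 0.24 = 110,200 g.
(b) Volume: 110,200 g ÷ 1.18 g/mL = 93,430 mL.

(a) 5.87 ppm; (b) 93.4 L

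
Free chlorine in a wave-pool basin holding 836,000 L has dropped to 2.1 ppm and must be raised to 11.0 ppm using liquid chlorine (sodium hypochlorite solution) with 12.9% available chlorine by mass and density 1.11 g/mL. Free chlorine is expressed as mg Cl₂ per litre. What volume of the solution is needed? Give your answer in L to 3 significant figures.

52.0 L

Chlorine deficit: 11.0 − 2.1 = 8.9 ppm = 8.9 mg/L as Cl₂.
Cl₂ equivalent needed: 8.9 mg/L × 836,000 L = 7,440,000 mg = 7440 g.
Product at 12.9% available chlorine: 7440 / 0.129 = 57,680 g.
Volume at density 1.11 g/mL: 57,680 g ÷ 1.11 g/mL = 51,960 mL.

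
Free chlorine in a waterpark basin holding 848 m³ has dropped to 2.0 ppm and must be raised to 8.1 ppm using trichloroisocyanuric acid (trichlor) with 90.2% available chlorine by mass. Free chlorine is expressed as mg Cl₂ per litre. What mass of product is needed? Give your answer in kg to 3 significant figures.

Volume: 848 m³ = 848,000 L.
Chlorine deficit: 8.1 − 2.0 = 6.1 ppm = 6.1 mg/L as Cl₂.
Cl₂ equivalent needed: 6.1 mg/L × 848,000 L = 5,173,000 mg = 5173 g.
Product at 90.2% available chlorine: 5173 / 0.902 = 5735 g.

5.73 kg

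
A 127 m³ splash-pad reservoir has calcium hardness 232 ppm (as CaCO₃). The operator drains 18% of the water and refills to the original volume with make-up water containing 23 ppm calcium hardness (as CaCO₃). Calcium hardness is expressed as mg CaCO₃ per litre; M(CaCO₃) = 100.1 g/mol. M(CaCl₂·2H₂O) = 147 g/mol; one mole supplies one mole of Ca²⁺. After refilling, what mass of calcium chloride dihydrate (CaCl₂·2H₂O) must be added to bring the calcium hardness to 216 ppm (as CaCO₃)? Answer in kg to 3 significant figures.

Volume: 127 m³ = 127,000 L.
After draining 18% and refilling: 232 × 0.82 + 23 × 0.18 = 194.38 ppm.
Deficit to target: 216 − 194.38 = 21.62 mg/L.
As CaCO₃: 21.62 mg/L × 127,000 L = 2746 g; ÷ 100.1 = 27.43 mol Ca²⁺.
Mass: 27.43 × 147 = 4032 g.

4.03 kg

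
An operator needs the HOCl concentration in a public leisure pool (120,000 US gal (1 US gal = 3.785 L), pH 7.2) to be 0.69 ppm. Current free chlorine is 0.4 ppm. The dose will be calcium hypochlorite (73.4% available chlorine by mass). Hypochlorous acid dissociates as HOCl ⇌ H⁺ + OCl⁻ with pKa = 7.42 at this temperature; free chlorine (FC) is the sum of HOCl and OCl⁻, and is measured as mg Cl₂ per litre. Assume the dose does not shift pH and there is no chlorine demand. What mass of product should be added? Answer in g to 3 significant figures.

Volume: 120,000 US gal × 3.785 L/gal = 454,200 L.
[OCl⁻]/[HOCl] = 10^(pH − pKa) = 10^(7.2 − 7.42) = 0.6026; fraction as HOCl = 1/(1 + 0.6026) = 0.624.
Free chlorine required for 0.69 ppm HOCl: 0.69 / 0.624 = 1.106 ppm.
FC to add: 1.106 − 0.4 = 0.7058 mg/L as Cl₂.
Cl₂ equivalent: 0.7058 mg/L × 454,200 L = 320.6 g.
Product at 73.4% available Cl: 320.6 / 0.734 = 436.7 g.

437 g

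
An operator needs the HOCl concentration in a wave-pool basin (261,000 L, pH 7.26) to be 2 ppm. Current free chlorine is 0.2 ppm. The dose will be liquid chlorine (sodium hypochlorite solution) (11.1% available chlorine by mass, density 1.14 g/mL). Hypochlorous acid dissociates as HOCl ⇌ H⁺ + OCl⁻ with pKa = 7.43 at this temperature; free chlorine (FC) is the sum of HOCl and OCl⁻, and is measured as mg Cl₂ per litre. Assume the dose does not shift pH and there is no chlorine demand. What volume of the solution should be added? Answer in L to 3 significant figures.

6.50 L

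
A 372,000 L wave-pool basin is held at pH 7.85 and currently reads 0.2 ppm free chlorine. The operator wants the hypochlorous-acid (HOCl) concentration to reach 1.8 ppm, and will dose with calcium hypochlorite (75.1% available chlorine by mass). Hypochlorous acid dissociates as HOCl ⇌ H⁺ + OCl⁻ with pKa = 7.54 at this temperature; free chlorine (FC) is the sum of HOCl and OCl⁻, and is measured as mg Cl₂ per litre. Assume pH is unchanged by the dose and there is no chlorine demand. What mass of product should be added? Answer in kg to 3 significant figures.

[OCl⁻]/[HOCl] = 10^(pH − pKa) = 10^(7.85 − 7.54) = 2.042; fraction as HOCl = 1/(1 + 2.042) = 0.3288.
Free chlorine required for 1.8 ppm HOCl: 1.8 / 0.3288 = 5.475 ppm.
FC to add: 5.475 − 0.2 = 5.275 mg/L as Cl₂.
Cl₂ equivalent: 5.275 mg/L × 372,000 L = 1962 g.
Product at 75.1% available Cl: 1962 / 0.751 = 2613 g.

2.61 kg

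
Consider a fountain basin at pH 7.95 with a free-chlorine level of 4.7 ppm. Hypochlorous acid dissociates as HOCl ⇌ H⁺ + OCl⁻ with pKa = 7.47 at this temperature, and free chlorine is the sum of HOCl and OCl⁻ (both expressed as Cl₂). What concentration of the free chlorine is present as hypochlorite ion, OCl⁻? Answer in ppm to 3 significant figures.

3.53 ppm

[OCl⁻]/[HOCl] = 10^(pH − pKa) = 10^(7.95 − 7.47) = 10^0.48 = 3.02.
Fraction as HOCl = 1 / (1 + 3.02) = 0.2488.
OCl⁻ = (1 − 0.2488) × 4.7 ppm = 3.531 ppm.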